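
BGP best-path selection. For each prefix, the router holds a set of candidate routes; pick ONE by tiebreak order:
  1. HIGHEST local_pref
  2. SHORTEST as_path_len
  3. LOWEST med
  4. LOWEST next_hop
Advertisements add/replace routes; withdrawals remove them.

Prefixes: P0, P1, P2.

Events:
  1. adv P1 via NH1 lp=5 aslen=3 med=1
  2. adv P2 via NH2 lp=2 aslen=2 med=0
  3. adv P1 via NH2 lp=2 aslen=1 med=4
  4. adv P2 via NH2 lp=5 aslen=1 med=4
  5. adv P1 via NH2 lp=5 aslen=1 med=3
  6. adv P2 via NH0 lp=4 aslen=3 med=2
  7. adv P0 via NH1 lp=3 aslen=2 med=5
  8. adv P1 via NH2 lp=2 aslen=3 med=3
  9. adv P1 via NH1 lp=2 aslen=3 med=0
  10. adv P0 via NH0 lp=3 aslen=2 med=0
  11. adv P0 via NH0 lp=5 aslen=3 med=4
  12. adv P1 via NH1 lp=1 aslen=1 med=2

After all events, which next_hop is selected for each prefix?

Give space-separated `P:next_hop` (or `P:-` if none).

Answer: P0:NH0 P1:NH2 P2:NH2

Derivation:
Op 1: best P0=- P1=NH1 P2=-
Op 2: best P0=- P1=NH1 P2=NH2
Op 3: best P0=- P1=NH1 P2=NH2
Op 4: best P0=- P1=NH1 P2=NH2
Op 5: best P0=- P1=NH2 P2=NH2
Op 6: best P0=- P1=NH2 P2=NH2
Op 7: best P0=NH1 P1=NH2 P2=NH2
Op 8: best P0=NH1 P1=NH1 P2=NH2
Op 9: best P0=NH1 P1=NH1 P2=NH2
Op 10: best P0=NH0 P1=NH1 P2=NH2
Op 11: best P0=NH0 P1=NH1 P2=NH2
Op 12: best P0=NH0 P1=NH2 P2=NH2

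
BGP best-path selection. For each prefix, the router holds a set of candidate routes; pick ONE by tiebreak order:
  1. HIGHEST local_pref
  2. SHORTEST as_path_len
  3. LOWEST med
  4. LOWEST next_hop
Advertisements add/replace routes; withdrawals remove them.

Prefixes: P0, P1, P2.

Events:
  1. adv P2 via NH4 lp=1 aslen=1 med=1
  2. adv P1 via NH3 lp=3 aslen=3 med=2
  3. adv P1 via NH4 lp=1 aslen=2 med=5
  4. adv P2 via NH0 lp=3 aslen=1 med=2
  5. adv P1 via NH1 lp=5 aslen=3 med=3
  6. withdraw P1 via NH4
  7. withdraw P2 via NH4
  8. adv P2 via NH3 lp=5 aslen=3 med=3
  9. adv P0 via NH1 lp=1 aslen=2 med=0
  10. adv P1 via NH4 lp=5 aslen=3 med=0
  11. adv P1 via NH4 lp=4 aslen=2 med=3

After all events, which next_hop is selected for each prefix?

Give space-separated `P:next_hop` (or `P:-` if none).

Op 1: best P0=- P1=- P2=NH4
Op 2: best P0=- P1=NH3 P2=NH4
Op 3: best P0=- P1=NH3 P2=NH4
Op 4: best P0=- P1=NH3 P2=NH0
Op 5: best P0=- P1=NH1 P2=NH0
Op 6: best P0=- P1=NH1 P2=NH0
Op 7: best P0=- P1=NH1 P2=NH0
Op 8: best P0=- P1=NH1 P2=NH3
Op 9: best P0=NH1 P1=NH1 P2=NH3
Op 10: best P0=NH1 P1=NH4 P2=NH3
Op 11: best P0=NH1 P1=NH1 P2=NH3

Answer: P0:NH1 P1:NH1 P2:NH3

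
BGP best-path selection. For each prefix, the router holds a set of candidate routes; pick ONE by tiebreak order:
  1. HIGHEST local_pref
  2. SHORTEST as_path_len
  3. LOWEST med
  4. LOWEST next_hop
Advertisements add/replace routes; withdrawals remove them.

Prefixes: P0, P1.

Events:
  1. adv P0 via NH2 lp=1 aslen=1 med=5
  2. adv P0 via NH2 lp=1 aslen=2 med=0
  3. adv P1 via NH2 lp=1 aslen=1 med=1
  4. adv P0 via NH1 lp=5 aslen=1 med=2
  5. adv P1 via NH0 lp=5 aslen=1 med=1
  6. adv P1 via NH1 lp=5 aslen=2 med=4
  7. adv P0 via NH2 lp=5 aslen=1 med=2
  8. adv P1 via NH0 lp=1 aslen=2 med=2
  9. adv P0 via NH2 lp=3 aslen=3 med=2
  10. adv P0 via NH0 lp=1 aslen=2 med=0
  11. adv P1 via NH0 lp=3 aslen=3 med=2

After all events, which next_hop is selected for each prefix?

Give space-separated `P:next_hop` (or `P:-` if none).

Op 1: best P0=NH2 P1=-
Op 2: best P0=NH2 P1=-
Op 3: best P0=NH2 P1=NH2
Op 4: best P0=NH1 P1=NH2
Op 5: best P0=NH1 P1=NH0
Op 6: best P0=NH1 P1=NH0
Op 7: best P0=NH1 P1=NH0
Op 8: best P0=NH1 P1=NH1
Op 9: best P0=NH1 P1=NH1
Op 10: best P0=NH1 P1=NH1
Op 11: best P0=NH1 P1=NH1

Answer: P0:NH1 P1:NH1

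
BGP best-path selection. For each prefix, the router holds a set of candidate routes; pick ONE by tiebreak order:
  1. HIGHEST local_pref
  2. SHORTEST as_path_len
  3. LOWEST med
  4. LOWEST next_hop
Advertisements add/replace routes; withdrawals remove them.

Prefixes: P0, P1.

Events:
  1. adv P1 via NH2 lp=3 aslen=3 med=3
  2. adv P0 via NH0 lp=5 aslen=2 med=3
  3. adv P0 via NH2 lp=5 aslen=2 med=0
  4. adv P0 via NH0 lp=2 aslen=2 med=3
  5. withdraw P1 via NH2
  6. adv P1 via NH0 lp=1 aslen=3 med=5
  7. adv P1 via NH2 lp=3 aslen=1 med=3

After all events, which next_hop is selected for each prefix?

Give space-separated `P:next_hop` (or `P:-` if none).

Op 1: best P0=- P1=NH2
Op 2: best P0=NH0 P1=NH2
Op 3: best P0=NH2 P1=NH2
Op 4: best P0=NH2 P1=NH2
Op 5: best P0=NH2 P1=-
Op 6: best P0=NH2 P1=NH0
Op 7: best P0=NH2 P1=NH2

Answer: P0:NH2 P1:NH2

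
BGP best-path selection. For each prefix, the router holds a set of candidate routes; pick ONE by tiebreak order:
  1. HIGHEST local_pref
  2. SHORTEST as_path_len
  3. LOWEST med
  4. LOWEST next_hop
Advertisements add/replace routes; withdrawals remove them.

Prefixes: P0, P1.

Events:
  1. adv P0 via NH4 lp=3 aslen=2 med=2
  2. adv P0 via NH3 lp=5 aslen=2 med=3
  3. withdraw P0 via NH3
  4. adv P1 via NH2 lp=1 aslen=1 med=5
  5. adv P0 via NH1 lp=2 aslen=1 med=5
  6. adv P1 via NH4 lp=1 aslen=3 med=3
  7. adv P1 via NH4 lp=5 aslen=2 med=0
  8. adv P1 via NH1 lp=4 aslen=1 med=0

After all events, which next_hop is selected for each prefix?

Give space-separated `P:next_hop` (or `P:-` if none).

Answer: P0:NH4 P1:NH4

Derivation:
Op 1: best P0=NH4 P1=-
Op 2: best P0=NH3 P1=-
Op 3: best P0=NH4 P1=-
Op 4: best P0=NH4 P1=NH2
Op 5: best P0=NH4 P1=NH2
Op 6: best P0=NH4 P1=NH2
Op 7: best P0=NH4 P1=NH4
Op 8: best P0=NH4 P1=NH4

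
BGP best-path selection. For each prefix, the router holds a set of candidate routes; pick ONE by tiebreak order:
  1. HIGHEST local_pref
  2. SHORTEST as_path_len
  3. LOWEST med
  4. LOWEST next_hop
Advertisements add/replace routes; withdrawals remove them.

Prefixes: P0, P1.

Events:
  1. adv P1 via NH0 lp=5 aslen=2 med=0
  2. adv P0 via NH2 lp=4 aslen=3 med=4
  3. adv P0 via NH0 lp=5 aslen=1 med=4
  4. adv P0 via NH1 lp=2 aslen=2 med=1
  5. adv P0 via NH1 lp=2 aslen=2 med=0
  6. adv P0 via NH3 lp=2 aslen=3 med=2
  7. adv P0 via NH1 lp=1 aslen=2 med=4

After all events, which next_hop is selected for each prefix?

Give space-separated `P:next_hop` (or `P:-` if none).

Op 1: best P0=- P1=NH0
Op 2: best P0=NH2 P1=NH0
Op 3: best P0=NH0 P1=NH0
Op 4: best P0=NH0 P1=NH0
Op 5: best P0=NH0 P1=NH0
Op 6: best P0=NH0 P1=NH0
Op 7: best P0=NH0 P1=NH0

Answer: P0:NH0 P1:NH0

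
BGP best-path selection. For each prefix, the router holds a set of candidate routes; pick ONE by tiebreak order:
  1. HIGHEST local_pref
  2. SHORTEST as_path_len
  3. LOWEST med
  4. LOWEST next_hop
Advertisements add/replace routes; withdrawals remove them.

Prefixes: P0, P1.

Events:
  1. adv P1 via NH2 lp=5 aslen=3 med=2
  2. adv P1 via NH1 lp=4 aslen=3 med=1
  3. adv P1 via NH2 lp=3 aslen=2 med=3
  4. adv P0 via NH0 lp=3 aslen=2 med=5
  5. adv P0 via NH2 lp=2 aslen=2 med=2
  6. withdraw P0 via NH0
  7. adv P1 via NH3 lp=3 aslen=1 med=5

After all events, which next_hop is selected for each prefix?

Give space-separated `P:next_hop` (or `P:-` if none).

Answer: P0:NH2 P1:NH1

Derivation:
Op 1: best P0=- P1=NH2
Op 2: best P0=- P1=NH2
Op 3: best P0=- P1=NH1
Op 4: best P0=NH0 P1=NH1
Op 5: best P0=NH0 P1=NH1
Op 6: best P0=NH2 P1=NH1
Op 7: best P0=NH2 P1=NH1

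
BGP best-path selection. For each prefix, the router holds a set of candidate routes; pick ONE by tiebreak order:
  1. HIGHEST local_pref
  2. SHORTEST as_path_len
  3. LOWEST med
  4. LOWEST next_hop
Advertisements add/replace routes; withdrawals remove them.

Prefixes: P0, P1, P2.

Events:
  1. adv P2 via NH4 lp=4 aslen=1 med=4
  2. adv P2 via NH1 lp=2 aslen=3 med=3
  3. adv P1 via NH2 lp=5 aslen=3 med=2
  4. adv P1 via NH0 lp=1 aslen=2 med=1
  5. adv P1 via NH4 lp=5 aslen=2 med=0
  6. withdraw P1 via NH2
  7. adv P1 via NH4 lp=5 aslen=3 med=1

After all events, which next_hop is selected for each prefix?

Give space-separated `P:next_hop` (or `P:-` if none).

Op 1: best P0=- P1=- P2=NH4
Op 2: best P0=- P1=- P2=NH4
Op 3: best P0=- P1=NH2 P2=NH4
Op 4: best P0=- P1=NH2 P2=NH4
Op 5: best P0=- P1=NH4 P2=NH4
Op 6: best P0=- P1=NH4 P2=NH4
Op 7: best P0=- P1=NH4 P2=NH4

Answer: P0:- P1:NH4 P2:NH4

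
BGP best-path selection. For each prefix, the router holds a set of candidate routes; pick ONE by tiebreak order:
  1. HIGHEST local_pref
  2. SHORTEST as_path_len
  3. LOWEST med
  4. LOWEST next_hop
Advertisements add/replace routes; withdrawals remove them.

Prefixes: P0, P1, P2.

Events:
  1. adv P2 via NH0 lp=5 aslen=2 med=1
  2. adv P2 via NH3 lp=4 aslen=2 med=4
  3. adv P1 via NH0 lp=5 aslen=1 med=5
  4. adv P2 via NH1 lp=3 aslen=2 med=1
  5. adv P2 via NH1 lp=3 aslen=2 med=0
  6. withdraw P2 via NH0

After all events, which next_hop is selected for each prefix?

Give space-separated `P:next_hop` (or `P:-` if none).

Answer: P0:- P1:NH0 P2:NH3

Derivation:
Op 1: best P0=- P1=- P2=NH0
Op 2: best P0=- P1=- P2=NH0
Op 3: best P0=- P1=NH0 P2=NH0
Op 4: best P0=- P1=NH0 P2=NH0
Op 5: best P0=- P1=NH0 P2=NH0
Op 6: best P0=- P1=NH0 P2=NH3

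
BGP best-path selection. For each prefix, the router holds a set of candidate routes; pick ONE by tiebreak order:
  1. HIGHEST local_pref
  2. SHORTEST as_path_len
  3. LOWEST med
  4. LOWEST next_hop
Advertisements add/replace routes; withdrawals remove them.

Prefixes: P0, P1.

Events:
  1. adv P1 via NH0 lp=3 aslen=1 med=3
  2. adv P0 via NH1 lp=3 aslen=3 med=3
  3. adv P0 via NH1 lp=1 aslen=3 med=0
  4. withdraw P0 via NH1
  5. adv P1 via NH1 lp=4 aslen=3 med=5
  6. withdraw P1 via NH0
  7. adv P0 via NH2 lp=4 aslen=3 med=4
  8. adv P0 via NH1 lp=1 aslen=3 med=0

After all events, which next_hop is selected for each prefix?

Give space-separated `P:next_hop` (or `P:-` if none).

Answer: P0:NH2 P1:NH1

Derivation:
Op 1: best P0=- P1=NH0
Op 2: best P0=NH1 P1=NH0
Op 3: best P0=NH1 P1=NH0
Op 4: best P0=- P1=NH0
Op 5: best P0=- P1=NH1
Op 6: best P0=- P1=NH1
Op 7: best P0=NH2 P1=NH1
Op 8: best P0=NH2 P1=NH1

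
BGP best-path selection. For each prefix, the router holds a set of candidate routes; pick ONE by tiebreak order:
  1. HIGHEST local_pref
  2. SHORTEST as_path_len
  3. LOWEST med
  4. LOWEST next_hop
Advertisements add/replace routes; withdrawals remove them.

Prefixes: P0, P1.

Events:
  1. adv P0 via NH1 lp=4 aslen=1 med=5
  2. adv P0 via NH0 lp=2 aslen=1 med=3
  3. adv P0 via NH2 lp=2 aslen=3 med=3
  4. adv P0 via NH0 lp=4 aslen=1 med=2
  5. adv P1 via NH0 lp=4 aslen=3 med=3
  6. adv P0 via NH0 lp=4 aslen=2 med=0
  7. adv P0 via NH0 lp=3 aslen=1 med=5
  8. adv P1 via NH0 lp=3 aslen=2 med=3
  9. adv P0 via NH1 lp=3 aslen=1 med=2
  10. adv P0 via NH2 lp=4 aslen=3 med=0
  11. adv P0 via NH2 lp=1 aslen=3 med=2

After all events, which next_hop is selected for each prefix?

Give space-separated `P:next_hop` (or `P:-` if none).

Op 1: best P0=NH1 P1=-
Op 2: best P0=NH1 P1=-
Op 3: best P0=NH1 P1=-
Op 4: best P0=NH0 P1=-
Op 5: best P0=NH0 P1=NH0
Op 6: best P0=NH1 P1=NH0
Op 7: best P0=NH1 P1=NH0
Op 8: best P0=NH1 P1=NH0
Op 9: best P0=NH1 P1=NH0
Op 10: best P0=NH2 P1=NH0
Op 11: best P0=NH1 P1=NH0

Answer: P0:NH1 P1:NH0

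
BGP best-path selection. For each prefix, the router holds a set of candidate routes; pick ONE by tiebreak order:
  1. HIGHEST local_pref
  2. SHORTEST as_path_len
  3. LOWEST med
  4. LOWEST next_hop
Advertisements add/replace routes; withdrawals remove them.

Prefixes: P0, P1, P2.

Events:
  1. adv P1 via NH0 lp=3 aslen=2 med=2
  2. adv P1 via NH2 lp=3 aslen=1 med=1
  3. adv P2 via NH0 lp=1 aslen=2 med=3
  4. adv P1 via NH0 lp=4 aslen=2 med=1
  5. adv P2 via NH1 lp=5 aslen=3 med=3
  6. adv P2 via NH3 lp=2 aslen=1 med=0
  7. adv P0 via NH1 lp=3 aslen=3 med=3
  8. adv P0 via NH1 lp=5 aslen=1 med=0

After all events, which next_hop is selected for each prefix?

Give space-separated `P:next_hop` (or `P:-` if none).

Op 1: best P0=- P1=NH0 P2=-
Op 2: best P0=- P1=NH2 P2=-
Op 3: best P0=- P1=NH2 P2=NH0
Op 4: best P0=- P1=NH0 P2=NH0
Op 5: best P0=- P1=NH0 P2=NH1
Op 6: best P0=- P1=NH0 P2=NH1
Op 7: best P0=NH1 P1=NH0 P2=NH1
Op 8: best P0=NH1 P1=NH0 P2=NH1

Answer: P0:NH1 P1:NH0 P2:NH1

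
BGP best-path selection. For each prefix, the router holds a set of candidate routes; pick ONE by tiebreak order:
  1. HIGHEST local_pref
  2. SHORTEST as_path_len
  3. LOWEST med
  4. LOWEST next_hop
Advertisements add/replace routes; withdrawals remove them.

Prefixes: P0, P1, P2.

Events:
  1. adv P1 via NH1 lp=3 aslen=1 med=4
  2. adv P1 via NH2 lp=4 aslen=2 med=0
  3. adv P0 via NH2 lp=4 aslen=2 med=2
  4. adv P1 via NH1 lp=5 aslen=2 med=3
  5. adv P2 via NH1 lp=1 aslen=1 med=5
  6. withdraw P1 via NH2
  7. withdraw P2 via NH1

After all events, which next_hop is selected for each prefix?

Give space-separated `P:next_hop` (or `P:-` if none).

Answer: P0:NH2 P1:NH1 P2:-

Derivation:
Op 1: best P0=- P1=NH1 P2=-
Op 2: best P0=- P1=NH2 P2=-
Op 3: best P0=NH2 P1=NH2 P2=-
Op 4: best P0=NH2 P1=NH1 P2=-
Op 5: best P0=NH2 P1=NH1 P2=NH1
Op 6: best P0=NH2 P1=NH1 P2=NH1
Op 7: best P0=NH2 P1=NH1 P2=-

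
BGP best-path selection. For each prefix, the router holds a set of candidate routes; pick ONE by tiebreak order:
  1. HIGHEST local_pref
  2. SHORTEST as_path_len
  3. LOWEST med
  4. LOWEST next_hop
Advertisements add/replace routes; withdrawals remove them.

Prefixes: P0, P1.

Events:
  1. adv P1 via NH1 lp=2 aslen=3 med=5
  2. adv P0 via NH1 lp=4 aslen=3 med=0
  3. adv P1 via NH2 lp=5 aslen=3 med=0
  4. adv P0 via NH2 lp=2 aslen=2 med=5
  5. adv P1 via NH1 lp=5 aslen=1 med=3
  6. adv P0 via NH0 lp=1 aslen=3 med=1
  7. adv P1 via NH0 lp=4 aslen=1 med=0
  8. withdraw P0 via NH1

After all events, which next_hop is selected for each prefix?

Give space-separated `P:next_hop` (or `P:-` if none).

Op 1: best P0=- P1=NH1
Op 2: best P0=NH1 P1=NH1
Op 3: best P0=NH1 P1=NH2
Op 4: best P0=NH1 P1=NH2
Op 5: best P0=NH1 P1=NH1
Op 6: best P0=NH1 P1=NH1
Op 7: best P0=NH1 P1=NH1
Op 8: best P0=NH2 P1=NH1

Answer: P0:NH2 P1:NH1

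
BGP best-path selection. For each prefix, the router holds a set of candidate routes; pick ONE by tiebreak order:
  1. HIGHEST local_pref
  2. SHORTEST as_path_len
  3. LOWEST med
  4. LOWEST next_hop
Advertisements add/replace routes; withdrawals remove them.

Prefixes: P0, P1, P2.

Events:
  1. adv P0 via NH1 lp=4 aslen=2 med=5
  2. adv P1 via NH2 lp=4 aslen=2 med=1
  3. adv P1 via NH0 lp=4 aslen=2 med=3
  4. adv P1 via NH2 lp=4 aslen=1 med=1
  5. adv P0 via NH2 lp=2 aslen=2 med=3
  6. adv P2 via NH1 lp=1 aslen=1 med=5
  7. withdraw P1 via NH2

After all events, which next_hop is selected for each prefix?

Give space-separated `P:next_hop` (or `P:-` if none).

Op 1: best P0=NH1 P1=- P2=-
Op 2: best P0=NH1 P1=NH2 P2=-
Op 3: best P0=NH1 P1=NH2 P2=-
Op 4: best P0=NH1 P1=NH2 P2=-
Op 5: best P0=NH1 P1=NH2 P2=-
Op 6: best P0=NH1 P1=NH2 P2=NH1
Op 7: best P0=NH1 P1=NH0 P2=NH1

Answer: P0:NH1 P1:NH0 P2:NH1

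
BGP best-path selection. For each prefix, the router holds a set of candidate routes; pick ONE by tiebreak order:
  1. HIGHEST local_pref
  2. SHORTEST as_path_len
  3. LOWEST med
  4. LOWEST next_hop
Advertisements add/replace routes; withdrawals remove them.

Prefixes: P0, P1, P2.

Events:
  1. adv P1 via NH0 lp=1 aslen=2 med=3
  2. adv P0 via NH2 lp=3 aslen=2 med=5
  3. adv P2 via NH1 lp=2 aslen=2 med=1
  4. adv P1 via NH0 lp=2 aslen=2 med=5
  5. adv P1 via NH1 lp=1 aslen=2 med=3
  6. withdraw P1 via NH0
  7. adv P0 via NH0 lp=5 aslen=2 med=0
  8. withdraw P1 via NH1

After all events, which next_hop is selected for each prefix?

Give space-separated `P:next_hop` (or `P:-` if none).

Answer: P0:NH0 P1:- P2:NH1

Derivation:
Op 1: best P0=- P1=NH0 P2=-
Op 2: best P0=NH2 P1=NH0 P2=-
Op 3: best P0=NH2 P1=NH0 P2=NH1
Op 4: best P0=NH2 P1=NH0 P2=NH1
Op 5: best P0=NH2 P1=NH0 P2=NH1
Op 6: best P0=NH2 P1=NH1 P2=NH1
Op 7: best P0=NH0 P1=NH1 P2=NH1
Op 8: best P0=NH0 P1=- P2=NH1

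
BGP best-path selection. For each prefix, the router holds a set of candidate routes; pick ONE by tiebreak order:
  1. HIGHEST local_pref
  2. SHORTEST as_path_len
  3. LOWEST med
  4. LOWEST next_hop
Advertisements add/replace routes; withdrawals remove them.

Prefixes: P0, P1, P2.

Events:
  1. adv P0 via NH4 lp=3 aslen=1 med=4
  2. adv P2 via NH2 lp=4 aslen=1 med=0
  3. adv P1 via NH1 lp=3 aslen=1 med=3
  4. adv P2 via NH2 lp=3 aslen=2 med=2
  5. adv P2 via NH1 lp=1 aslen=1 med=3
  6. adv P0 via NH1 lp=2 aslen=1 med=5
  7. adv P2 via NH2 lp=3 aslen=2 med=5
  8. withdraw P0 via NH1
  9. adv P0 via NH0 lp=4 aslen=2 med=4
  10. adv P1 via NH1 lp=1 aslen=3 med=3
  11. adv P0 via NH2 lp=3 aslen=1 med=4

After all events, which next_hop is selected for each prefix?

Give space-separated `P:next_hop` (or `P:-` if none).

Answer: P0:NH0 P1:NH1 P2:NH2

Derivation:
Op 1: best P0=NH4 P1=- P2=-
Op 2: best P0=NH4 P1=- P2=NH2
Op 3: best P0=NH4 P1=NH1 P2=NH2
Op 4: best P0=NH4 P1=NH1 P2=NH2
Op 5: best P0=NH4 P1=NH1 P2=NH2
Op 6: best P0=NH4 P1=NH1 P2=NH2
Op 7: best P0=NH4 P1=NH1 P2=NH2
Op 8: best P0=NH4 P1=NH1 P2=NH2
Op 9: best P0=NH0 P1=NH1 P2=NH2
Op 10: best P0=NH0 P1=NH1 P2=NH2
Op 11: best P0=NH0 P1=NH1 P2=NH2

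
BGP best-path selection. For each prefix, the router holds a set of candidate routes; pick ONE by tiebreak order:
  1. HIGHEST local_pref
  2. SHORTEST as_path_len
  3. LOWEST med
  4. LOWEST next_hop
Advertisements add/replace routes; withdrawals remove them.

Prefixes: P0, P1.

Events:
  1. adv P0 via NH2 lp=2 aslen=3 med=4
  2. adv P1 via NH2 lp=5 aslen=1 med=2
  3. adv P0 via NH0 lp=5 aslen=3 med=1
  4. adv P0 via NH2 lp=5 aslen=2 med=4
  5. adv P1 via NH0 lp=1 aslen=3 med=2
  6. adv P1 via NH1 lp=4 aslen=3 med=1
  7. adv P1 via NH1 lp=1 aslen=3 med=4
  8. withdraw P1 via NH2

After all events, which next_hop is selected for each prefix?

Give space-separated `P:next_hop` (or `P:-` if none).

Answer: P0:NH2 P1:NH0

Derivation:
Op 1: best P0=NH2 P1=-
Op 2: best P0=NH2 P1=NH2
Op 3: best P0=NH0 P1=NH2
Op 4: best P0=NH2 P1=NH2
Op 5: best P0=NH2 P1=NH2
Op 6: best P0=NH2 P1=NH2
Op 7: best P0=NH2 P1=NH2
Op 8: best P0=NH2 P1=NH0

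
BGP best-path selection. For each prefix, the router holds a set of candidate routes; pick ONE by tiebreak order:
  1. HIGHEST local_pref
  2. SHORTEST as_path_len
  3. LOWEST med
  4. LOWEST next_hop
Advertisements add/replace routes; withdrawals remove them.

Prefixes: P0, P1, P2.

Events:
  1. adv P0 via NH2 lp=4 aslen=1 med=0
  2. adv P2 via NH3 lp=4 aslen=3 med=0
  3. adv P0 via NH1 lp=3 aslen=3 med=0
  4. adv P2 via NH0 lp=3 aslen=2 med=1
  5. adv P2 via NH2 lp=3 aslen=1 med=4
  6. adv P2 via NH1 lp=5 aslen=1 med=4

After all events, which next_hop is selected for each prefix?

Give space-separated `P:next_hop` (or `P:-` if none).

Op 1: best P0=NH2 P1=- P2=-
Op 2: best P0=NH2 P1=- P2=NH3
Op 3: best P0=NH2 P1=- P2=NH3
Op 4: best P0=NH2 P1=- P2=NH3
Op 5: best P0=NH2 P1=- P2=NH3
Op 6: best P0=NH2 P1=- P2=NH1

Answer: P0:NH2 P1:- P2:NH1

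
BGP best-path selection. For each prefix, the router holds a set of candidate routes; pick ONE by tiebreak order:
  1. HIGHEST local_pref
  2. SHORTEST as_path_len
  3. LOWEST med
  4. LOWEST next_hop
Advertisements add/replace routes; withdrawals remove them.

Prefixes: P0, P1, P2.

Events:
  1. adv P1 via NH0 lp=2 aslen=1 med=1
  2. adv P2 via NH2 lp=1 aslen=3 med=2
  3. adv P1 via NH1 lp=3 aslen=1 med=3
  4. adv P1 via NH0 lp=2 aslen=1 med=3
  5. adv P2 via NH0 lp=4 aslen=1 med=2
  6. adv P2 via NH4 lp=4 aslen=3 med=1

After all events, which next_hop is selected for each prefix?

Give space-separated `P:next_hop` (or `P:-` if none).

Answer: P0:- P1:NH1 P2:NH0

Derivation:
Op 1: best P0=- P1=NH0 P2=-
Op 2: best P0=- P1=NH0 P2=NH2
Op 3: best P0=- P1=NH1 P2=NH2
Op 4: best P0=- P1=NH1 P2=NH2
Op 5: best P0=- P1=NH1 P2=NH0
Op 6: best P0=- P1=NH1 P2=NH0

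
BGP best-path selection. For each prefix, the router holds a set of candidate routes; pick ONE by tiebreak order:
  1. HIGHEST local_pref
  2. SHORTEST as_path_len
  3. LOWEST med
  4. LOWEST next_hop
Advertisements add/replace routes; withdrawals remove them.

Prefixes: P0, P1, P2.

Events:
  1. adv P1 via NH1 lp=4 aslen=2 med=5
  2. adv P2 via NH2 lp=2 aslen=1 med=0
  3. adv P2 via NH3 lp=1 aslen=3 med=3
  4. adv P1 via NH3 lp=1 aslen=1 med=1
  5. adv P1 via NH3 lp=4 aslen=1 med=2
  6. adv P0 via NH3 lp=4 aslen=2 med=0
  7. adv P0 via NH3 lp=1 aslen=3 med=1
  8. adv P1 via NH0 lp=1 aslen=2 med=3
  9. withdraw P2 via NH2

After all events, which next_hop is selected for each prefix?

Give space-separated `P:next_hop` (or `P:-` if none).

Op 1: best P0=- P1=NH1 P2=-
Op 2: best P0=- P1=NH1 P2=NH2
Op 3: best P0=- P1=NH1 P2=NH2
Op 4: best P0=- P1=NH1 P2=NH2
Op 5: best P0=- P1=NH3 P2=NH2
Op 6: best P0=NH3 P1=NH3 P2=NH2
Op 7: best P0=NH3 P1=NH3 P2=NH2
Op 8: best P0=NH3 P1=NH3 P2=NH2
Op 9: best P0=NH3 P1=NH3 P2=NH3

Answer: P0:NH3 P1:NH3 P2:NH3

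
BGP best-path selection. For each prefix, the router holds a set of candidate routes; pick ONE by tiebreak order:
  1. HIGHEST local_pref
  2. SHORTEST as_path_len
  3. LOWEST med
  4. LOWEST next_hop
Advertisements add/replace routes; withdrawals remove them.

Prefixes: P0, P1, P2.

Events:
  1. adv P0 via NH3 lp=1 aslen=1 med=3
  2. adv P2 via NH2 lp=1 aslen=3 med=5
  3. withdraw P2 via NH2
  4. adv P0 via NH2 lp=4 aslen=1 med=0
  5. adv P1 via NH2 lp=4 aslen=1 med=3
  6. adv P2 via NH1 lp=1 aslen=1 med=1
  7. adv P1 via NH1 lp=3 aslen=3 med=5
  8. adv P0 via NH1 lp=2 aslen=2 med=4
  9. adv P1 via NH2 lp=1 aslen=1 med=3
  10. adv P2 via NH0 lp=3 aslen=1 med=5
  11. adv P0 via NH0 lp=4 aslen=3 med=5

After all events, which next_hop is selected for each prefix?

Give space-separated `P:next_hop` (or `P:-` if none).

Answer: P0:NH2 P1:NH1 P2:NH0

Derivation:
Op 1: best P0=NH3 P1=- P2=-
Op 2: best P0=NH3 P1=- P2=NH2
Op 3: best P0=NH3 P1=- P2=-
Op 4: best P0=NH2 P1=- P2=-
Op 5: best P0=NH2 P1=NH2 P2=-
Op 6: best P0=NH2 P1=NH2 P2=NH1
Op 7: best P0=NH2 P1=NH2 P2=NH1
Op 8: best P0=NH2 P1=NH2 P2=NH1
Op 9: best P0=NH2 P1=NH1 P2=NH1
Op 10: best P0=NH2 P1=NH1 P2=NH0
Op 11: best P0=NH2 P1=NH1 P2=NH0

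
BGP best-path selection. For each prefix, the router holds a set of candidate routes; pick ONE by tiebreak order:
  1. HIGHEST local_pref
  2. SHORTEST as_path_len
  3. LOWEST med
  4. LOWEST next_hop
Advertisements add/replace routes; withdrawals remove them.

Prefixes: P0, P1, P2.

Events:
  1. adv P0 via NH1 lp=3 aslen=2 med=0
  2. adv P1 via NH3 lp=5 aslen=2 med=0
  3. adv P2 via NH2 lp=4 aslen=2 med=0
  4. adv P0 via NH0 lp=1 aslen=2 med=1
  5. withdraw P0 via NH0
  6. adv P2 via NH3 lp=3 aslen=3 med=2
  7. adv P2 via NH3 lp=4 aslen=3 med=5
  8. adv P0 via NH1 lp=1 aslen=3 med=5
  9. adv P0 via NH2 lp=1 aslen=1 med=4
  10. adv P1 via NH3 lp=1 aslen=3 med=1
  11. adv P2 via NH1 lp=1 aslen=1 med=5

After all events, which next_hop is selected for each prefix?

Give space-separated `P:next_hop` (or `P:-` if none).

Op 1: best P0=NH1 P1=- P2=-
Op 2: best P0=NH1 P1=NH3 P2=-
Op 3: best P0=NH1 P1=NH3 P2=NH2
Op 4: best P0=NH1 P1=NH3 P2=NH2
Op 5: best P0=NH1 P1=NH3 P2=NH2
Op 6: best P0=NH1 P1=NH3 P2=NH2
Op 7: best P0=NH1 P1=NH3 P2=NH2
Op 8: best P0=NH1 P1=NH3 P2=NH2
Op 9: best P0=NH2 P1=NH3 P2=NH2
Op 10: best P0=NH2 P1=NH3 P2=NH2
Op 11: best P0=NH2 P1=NH3 P2=NH2

Answer: P0:NH2 P1:NH3 P2:NH2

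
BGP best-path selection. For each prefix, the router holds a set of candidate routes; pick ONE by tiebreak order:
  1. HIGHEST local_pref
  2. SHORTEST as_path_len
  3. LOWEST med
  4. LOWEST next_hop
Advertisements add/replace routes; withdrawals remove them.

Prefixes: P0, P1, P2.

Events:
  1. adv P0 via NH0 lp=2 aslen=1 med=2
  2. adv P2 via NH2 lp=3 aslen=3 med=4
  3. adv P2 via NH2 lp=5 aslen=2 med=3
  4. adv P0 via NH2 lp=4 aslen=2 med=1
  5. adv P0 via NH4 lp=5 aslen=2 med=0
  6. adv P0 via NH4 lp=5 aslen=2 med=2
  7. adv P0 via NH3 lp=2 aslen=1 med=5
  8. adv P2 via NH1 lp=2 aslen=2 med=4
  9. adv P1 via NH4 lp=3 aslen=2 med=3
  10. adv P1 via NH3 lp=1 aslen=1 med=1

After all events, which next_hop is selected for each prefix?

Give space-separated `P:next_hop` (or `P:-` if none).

Answer: P0:NH4 P1:NH4 P2:NH2

Derivation:
Op 1: best P0=NH0 P1=- P2=-
Op 2: best P0=NH0 P1=- P2=NH2
Op 3: best P0=NH0 P1=- P2=NH2
Op 4: best P0=NH2 P1=- P2=NH2
Op 5: best P0=NH4 P1=- P2=NH2
Op 6: best P0=NH4 P1=- P2=NH2
Op 7: best P0=NH4 P1=- P2=NH2
Op 8: best P0=NH4 P1=- P2=NH2
Op 9: best P0=NH4 P1=NH4 P2=NH2
Op 10: best P0=NH4 P1=NH4 P2=NH2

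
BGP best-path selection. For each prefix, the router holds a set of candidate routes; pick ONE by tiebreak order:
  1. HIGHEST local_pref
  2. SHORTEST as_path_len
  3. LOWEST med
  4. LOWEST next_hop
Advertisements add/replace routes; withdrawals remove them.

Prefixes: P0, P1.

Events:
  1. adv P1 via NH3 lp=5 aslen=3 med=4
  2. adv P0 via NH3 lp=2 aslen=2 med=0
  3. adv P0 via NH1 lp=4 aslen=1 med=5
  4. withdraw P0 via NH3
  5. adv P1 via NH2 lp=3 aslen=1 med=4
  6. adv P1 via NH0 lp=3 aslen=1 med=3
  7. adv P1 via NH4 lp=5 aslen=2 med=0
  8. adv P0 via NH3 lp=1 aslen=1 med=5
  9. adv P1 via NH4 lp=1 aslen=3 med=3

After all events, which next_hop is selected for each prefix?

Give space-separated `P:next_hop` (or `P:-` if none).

Answer: P0:NH1 P1:NH3

Derivation:
Op 1: best P0=- P1=NH3
Op 2: best P0=NH3 P1=NH3
Op 3: best P0=NH1 P1=NH3
Op 4: best P0=NH1 P1=NH3
Op 5: best P0=NH1 P1=NH3
Op 6: best P0=NH1 P1=NH3
Op 7: best P0=NH1 P1=NH4
Op 8: best P0=NH1 P1=NH4
Op 9: best P0=NH1 P1=NH3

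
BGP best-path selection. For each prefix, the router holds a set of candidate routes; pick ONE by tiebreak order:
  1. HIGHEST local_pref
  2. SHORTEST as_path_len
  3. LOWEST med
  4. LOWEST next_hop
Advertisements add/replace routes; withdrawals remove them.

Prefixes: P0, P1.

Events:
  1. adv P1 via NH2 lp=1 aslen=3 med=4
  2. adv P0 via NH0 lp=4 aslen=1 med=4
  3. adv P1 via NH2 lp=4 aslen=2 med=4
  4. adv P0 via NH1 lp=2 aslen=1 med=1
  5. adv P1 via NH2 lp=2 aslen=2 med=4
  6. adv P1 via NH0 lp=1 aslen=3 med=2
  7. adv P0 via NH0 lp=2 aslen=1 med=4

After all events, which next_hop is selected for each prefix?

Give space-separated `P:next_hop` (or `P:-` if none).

Answer: P0:NH1 P1:NH2

Derivation:
Op 1: best P0=- P1=NH2
Op 2: best P0=NH0 P1=NH2
Op 3: best P0=NH0 P1=NH2
Op 4: best P0=NH0 P1=NH2
Op 5: best P0=NH0 P1=NH2
Op 6: best P0=NH0 P1=NH2
Op 7: best P0=NH1 P1=NH2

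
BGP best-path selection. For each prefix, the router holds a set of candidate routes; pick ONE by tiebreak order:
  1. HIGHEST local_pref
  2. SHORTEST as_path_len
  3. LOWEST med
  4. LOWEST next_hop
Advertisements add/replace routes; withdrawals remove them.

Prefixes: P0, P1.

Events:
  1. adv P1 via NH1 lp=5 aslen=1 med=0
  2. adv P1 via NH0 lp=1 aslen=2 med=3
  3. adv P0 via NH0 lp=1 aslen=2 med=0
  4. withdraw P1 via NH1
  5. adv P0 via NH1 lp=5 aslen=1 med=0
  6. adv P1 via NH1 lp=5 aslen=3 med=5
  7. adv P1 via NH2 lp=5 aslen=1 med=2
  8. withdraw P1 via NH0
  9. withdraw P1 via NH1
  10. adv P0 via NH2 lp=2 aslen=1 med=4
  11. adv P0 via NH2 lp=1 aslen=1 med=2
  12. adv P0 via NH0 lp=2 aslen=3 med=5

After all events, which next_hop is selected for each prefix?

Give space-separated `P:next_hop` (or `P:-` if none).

Answer: P0:NH1 P1:NH2

Derivation:
Op 1: best P0=- P1=NH1
Op 2: best P0=- P1=NH1
Op 3: best P0=NH0 P1=NH1
Op 4: best P0=NH0 P1=NH0
Op 5: best P0=NH1 P1=NH0
Op 6: best P0=NH1 P1=NH1
Op 7: best P0=NH1 P1=NH2
Op 8: best P0=NH1 P1=NH2
Op 9: best P0=NH1 P1=NH2
Op 10: best P0=NH1 P1=NH2
Op 11: best P0=NH1 P1=NH2
Op 12: best P0=NH1 P1=NH2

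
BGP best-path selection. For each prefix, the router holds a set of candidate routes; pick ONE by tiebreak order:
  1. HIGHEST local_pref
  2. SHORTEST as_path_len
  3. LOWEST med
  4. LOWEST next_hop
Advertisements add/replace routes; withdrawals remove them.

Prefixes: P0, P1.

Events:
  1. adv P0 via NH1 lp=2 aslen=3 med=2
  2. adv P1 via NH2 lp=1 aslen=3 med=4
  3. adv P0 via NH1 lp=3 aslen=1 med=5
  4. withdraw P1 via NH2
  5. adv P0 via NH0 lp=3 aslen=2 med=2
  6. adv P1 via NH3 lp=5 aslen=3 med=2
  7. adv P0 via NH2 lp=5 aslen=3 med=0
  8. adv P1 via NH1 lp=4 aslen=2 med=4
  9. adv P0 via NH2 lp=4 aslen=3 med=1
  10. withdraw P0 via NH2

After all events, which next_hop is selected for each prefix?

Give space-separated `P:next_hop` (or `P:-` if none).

Op 1: best P0=NH1 P1=-
Op 2: best P0=NH1 P1=NH2
Op 3: best P0=NH1 P1=NH2
Op 4: best P0=NH1 P1=-
Op 5: best P0=NH1 P1=-
Op 6: best P0=NH1 P1=NH3
Op 7: best P0=NH2 P1=NH3
Op 8: best P0=NH2 P1=NH3
Op 9: best P0=NH2 P1=NH3
Op 10: best P0=NH1 P1=NH3

Answer: P0:NH1 P1:NH3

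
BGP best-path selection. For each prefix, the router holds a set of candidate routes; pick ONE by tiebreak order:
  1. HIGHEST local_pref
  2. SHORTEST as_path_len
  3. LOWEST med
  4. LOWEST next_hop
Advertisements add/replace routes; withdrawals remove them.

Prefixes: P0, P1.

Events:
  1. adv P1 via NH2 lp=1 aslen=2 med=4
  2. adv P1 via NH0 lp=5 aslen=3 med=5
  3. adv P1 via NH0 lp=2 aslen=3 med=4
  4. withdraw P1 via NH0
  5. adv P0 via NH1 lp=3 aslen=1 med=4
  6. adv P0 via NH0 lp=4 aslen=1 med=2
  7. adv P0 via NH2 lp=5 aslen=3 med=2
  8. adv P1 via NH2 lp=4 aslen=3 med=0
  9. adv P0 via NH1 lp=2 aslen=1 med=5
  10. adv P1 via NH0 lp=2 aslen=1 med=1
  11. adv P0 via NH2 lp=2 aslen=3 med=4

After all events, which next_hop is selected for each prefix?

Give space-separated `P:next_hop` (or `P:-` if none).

Answer: P0:NH0 P1:NH2

Derivation:
Op 1: best P0=- P1=NH2
Op 2: best P0=- P1=NH0
Op 3: best P0=- P1=NH0
Op 4: best P0=- P1=NH2
Op 5: best P0=NH1 P1=NH2
Op 6: best P0=NH0 P1=NH2
Op 7: best P0=NH2 P1=NH2
Op 8: best P0=NH2 P1=NH2
Op 9: best P0=NH2 P1=NH2
Op 10: best P0=NH2 P1=NH2
Op 11: best P0=NH0 P1=NH2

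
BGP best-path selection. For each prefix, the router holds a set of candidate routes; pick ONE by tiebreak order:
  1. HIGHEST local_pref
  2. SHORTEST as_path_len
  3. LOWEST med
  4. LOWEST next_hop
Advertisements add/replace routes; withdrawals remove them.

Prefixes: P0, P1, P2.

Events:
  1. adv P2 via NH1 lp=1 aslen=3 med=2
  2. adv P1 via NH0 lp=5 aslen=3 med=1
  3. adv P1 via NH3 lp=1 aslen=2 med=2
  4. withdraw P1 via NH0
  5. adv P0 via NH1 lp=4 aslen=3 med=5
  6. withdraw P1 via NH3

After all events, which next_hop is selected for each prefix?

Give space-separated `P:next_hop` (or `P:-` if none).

Op 1: best P0=- P1=- P2=NH1
Op 2: best P0=- P1=NH0 P2=NH1
Op 3: best P0=- P1=NH0 P2=NH1
Op 4: best P0=- P1=NH3 P2=NH1
Op 5: best P0=NH1 P1=NH3 P2=NH1
Op 6: best P0=NH1 P1=- P2=NH1

Answer: P0:NH1 P1:- P2:NH1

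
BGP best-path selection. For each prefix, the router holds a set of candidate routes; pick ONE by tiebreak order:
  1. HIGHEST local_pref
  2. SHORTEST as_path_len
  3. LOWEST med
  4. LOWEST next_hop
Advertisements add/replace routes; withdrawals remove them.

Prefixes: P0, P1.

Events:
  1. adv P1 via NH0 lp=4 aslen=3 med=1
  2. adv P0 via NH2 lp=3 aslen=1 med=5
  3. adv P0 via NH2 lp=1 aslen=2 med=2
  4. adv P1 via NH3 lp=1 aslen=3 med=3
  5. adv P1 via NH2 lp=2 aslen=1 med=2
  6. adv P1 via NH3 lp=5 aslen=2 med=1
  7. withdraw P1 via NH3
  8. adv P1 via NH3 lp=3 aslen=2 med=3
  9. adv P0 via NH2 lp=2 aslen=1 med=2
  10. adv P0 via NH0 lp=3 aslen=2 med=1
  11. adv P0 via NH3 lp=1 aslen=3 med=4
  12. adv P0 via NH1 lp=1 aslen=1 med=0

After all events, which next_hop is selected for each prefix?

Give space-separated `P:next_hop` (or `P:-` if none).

Answer: P0:NH0 P1:NH0

Derivation:
Op 1: best P0=- P1=NH0
Op 2: best P0=NH2 P1=NH0
Op 3: best P0=NH2 P1=NH0
Op 4: best P0=NH2 P1=NH0
Op 5: best P0=NH2 P1=NH0
Op 6: best P0=NH2 P1=NH3
Op 7: best P0=NH2 P1=NH0
Op 8: best P0=NH2 P1=NH0
Op 9: best P0=NH2 P1=NH0
Op 10: best P0=NH0 P1=NH0
Op 11: best P0=NH0 P1=NH0
Op 12: best P0=NH0 P1=NH0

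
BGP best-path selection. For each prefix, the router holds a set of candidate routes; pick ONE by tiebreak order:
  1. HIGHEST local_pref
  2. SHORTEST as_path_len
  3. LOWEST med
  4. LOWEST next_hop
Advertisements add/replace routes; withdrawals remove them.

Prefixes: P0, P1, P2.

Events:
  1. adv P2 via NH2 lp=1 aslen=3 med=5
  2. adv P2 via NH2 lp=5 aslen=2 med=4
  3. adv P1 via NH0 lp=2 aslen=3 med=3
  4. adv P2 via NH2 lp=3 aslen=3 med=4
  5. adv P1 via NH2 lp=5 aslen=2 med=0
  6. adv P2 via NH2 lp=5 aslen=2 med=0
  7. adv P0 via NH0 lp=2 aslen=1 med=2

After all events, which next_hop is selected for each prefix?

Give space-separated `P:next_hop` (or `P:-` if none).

Op 1: best P0=- P1=- P2=NH2
Op 2: best P0=- P1=- P2=NH2
Op 3: best P0=- P1=NH0 P2=NH2
Op 4: best P0=- P1=NH0 P2=NH2
Op 5: best P0=- P1=NH2 P2=NH2
Op 6: best P0=- P1=NH2 P2=NH2
Op 7: best P0=NH0 P1=NH2 P2=NH2

Answer: P0:NH0 P1:NH2 P2:NH2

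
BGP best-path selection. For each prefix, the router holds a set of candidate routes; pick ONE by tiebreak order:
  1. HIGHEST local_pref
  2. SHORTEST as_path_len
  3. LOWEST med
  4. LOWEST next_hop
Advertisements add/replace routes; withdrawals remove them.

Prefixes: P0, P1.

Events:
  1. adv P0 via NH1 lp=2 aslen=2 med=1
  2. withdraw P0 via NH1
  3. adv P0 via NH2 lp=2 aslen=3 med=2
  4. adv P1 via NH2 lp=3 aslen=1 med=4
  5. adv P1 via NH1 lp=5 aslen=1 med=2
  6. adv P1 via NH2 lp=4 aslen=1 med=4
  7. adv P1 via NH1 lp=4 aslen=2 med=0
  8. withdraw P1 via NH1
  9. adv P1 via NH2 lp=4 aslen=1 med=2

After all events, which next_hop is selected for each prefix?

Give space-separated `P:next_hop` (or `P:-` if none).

Op 1: best P0=NH1 P1=-
Op 2: best P0=- P1=-
Op 3: best P0=NH2 P1=-
Op 4: best P0=NH2 P1=NH2
Op 5: best P0=NH2 P1=NH1
Op 6: best P0=NH2 P1=NH1
Op 7: best P0=NH2 P1=NH2
Op 8: best P0=NH2 P1=NH2
Op 9: best P0=NH2 P1=NH2

Answer: P0:NH2 P1:NH2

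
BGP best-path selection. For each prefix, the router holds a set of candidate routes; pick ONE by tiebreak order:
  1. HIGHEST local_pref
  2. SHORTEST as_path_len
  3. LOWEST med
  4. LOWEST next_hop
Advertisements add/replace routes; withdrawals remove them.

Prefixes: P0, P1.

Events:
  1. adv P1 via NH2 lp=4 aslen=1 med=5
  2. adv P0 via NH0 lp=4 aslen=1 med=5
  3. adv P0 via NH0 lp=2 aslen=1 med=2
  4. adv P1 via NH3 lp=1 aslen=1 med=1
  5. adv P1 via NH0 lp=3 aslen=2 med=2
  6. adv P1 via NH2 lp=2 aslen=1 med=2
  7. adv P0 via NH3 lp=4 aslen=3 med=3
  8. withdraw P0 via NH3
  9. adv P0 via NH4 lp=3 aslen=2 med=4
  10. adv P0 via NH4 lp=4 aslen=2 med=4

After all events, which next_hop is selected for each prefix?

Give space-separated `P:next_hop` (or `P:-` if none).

Answer: P0:NH4 P1:NH0

Derivation:
Op 1: best P0=- P1=NH2
Op 2: best P0=NH0 P1=NH2
Op 3: best P0=NH0 P1=NH2
Op 4: best P0=NH0 P1=NH2
Op 5: best P0=NH0 P1=NH2
Op 6: best P0=NH0 P1=NH0
Op 7: best P0=NH3 P1=NH0
Op 8: best P0=NH0 P1=NH0
Op 9: best P0=NH4 P1=NH0
Op 10: best P0=NH4 P1=NH0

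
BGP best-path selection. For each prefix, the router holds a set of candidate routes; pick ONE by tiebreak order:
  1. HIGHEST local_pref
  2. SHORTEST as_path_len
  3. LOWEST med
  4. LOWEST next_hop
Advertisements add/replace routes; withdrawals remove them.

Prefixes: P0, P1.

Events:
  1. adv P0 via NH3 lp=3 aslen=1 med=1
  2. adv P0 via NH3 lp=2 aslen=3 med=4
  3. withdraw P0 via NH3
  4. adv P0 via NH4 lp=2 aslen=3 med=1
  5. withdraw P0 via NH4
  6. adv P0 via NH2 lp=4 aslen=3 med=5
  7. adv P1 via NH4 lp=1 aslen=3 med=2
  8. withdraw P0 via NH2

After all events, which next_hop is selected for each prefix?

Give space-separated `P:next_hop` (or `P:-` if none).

Op 1: best P0=NH3 P1=-
Op 2: best P0=NH3 P1=-
Op 3: best P0=- P1=-
Op 4: best P0=NH4 P1=-
Op 5: best P0=- P1=-
Op 6: best P0=NH2 P1=-
Op 7: best P0=NH2 P1=NH4
Op 8: best P0=- P1=NH4

Answer: P0:- P1:NH4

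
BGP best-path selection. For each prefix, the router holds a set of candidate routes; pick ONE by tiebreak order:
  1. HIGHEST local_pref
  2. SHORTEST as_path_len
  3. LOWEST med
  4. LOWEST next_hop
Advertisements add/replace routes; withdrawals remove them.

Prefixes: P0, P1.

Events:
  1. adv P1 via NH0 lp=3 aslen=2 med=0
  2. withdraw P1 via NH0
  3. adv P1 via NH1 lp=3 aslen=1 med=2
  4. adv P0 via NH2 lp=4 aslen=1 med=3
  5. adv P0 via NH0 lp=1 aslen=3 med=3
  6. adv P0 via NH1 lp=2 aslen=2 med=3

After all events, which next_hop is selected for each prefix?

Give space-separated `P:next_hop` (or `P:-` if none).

Op 1: best P0=- P1=NH0
Op 2: best P0=- P1=-
Op 3: best P0=- P1=NH1
Op 4: best P0=NH2 P1=NH1
Op 5: best P0=NH2 P1=NH1
Op 6: best P0=NH2 P1=NH1

Answer: P0:NH2 P1:NH1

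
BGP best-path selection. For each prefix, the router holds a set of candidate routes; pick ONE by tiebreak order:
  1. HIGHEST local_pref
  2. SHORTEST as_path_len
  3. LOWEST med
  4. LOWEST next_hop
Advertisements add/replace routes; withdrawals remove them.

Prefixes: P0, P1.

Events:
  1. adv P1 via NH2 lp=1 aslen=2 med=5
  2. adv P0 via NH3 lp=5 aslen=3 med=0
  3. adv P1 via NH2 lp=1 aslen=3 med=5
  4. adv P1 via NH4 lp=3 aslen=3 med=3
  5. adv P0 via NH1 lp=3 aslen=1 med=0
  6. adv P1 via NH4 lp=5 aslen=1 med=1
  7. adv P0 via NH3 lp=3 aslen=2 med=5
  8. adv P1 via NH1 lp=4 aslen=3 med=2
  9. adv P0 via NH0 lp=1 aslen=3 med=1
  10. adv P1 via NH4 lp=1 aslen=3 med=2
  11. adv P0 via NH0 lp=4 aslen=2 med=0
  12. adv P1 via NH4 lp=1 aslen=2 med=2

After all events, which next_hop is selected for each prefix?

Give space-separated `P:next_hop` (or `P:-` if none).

Answer: P0:NH0 P1:NH1

Derivation:
Op 1: best P0=- P1=NH2
Op 2: best P0=NH3 P1=NH2
Op 3: best P0=NH3 P1=NH2
Op 4: best P0=NH3 P1=NH4
Op 5: best P0=NH3 P1=NH4
Op 6: best P0=NH3 P1=NH4
Op 7: best P0=NH1 P1=NH4
Op 8: best P0=NH1 P1=NH4
Op 9: best P0=NH1 P1=NH4
Op 10: best P0=NH1 P1=NH1
Op 11: best P0=NH0 P1=NH1
Op 12: best P0=NH0 P1=NH1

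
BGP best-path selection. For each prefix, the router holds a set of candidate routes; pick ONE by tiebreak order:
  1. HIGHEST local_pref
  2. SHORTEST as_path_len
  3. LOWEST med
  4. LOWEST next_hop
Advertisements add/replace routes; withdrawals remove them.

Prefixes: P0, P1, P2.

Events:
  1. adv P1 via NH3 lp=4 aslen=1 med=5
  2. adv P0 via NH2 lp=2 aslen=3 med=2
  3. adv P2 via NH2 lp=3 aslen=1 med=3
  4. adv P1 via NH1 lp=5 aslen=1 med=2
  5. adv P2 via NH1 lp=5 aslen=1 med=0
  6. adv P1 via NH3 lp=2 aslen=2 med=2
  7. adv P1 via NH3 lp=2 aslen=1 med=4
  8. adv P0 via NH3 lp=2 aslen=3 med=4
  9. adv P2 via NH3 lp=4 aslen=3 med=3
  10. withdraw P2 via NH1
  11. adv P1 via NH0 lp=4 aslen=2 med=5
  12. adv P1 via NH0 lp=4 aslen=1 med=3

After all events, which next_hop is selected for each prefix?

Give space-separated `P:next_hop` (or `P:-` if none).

Op 1: best P0=- P1=NH3 P2=-
Op 2: best P0=NH2 P1=NH3 P2=-
Op 3: best P0=NH2 P1=NH3 P2=NH2
Op 4: best P0=NH2 P1=NH1 P2=NH2
Op 5: best P0=NH2 P1=NH1 P2=NH1
Op 6: best P0=NH2 P1=NH1 P2=NH1
Op 7: best P0=NH2 P1=NH1 P2=NH1
Op 8: best P0=NH2 P1=NH1 P2=NH1
Op 9: best P0=NH2 P1=NH1 P2=NH1
Op 10: best P0=NH2 P1=NH1 P2=NH3
Op 11: best P0=NH2 P1=NH1 P2=NH3
Op 12: best P0=NH2 P1=NH1 P2=NH3

Answer: P0:NH2 P1:NH1 P2:NH3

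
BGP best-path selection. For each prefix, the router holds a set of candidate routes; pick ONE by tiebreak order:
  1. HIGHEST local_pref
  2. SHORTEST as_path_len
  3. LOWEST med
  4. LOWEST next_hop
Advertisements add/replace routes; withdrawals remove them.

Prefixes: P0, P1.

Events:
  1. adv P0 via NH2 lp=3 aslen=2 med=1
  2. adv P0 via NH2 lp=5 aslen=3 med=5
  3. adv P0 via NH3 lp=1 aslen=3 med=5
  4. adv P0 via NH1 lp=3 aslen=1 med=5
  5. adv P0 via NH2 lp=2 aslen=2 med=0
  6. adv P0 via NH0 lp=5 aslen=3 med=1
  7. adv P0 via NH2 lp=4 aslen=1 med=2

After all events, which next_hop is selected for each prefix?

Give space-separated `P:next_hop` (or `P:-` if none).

Answer: P0:NH0 P1:-

Derivation:
Op 1: best P0=NH2 P1=-
Op 2: best P0=NH2 P1=-
Op 3: best P0=NH2 P1=-
Op 4: best P0=NH2 P1=-
Op 5: best P0=NH1 P1=-
Op 6: best P0=NH0 P1=-
Op 7: best P0=NH0 P1=-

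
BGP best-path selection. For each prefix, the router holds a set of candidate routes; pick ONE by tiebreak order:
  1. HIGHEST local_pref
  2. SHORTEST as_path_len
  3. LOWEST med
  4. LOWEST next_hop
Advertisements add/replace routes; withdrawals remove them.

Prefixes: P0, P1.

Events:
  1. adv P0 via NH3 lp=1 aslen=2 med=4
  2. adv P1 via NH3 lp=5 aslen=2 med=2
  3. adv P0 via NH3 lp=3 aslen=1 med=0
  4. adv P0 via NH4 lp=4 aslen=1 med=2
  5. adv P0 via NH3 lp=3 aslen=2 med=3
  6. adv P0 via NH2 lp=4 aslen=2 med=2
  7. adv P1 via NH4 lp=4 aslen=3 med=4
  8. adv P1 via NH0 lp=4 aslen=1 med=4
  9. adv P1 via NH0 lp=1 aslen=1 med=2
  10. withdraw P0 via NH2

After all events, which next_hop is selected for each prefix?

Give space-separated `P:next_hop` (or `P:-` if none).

Answer: P0:NH4 P1:NH3

Derivation:
Op 1: best P0=NH3 P1=-
Op 2: best P0=NH3 P1=NH3
Op 3: best P0=NH3 P1=NH3
Op 4: best P0=NH4 P1=NH3
Op 5: best P0=NH4 P1=NH3
Op 6: best P0=NH4 P1=NH3
Op 7: best P0=NH4 P1=NH3
Op 8: best P0=NH4 P1=NH3
Op 9: best P0=NH4 P1=NH3
Op 10: best P0=NH4 P1=NH3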